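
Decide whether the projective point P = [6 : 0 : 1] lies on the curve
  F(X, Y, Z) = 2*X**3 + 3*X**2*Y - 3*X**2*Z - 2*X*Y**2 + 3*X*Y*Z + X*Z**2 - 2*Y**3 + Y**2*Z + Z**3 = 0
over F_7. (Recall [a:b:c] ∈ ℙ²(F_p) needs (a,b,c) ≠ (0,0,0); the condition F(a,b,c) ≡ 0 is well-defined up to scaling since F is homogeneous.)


F(6,0,1) ≡ 2 (mod 7); P is NOT on the curve.

Evaluate F(6, 0, 1) term-by-term (mod 7).
  2*X**3 ↦ 2·216·1·1 = 432
  3*X**2*Y ↦ 3·36·0·1 = 0
  -3*X**2*Z ↦ -3·36·1·1 = -108
  -2*X*Y**2 ↦ -2·6·0·1 = 0
  3*X*Y*Z ↦ 3·6·0·1 = 0
  X*Z**2 ↦ 1·6·1·1 = 6
  -2*Y**3 ↦ -2·1·0·1 = 0
  Y**2*Z ↦ 1·1·0·1 = 0
  Z**3 ↦ 1·1·1·1 = 1
Sum: F(6, 0, 1) = (432) + (0) + (-108) + (0) + (0) + (6) + (0) + (0) + (1) = 331.
Reducing mod 7: 331 ≡ 2 (mod 7).
Since F(a, b, c) ≡ 2 ≠ 0 (mod 7), P does NOT lie on the curve.


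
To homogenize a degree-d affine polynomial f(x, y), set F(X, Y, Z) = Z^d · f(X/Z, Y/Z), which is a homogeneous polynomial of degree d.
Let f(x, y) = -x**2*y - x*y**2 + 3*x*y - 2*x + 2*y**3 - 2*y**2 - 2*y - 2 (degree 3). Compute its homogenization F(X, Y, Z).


F(X, Y, Z) = -X**2*Y - X*Y**2 + 3*X*Y*Z - 2*X*Z**2 + 2*Y**3 - 2*Y**2*Z - 2*Y*Z**2 - 2*Z**3

deg(f) = 3.
Substitute x = X/Z, y = Y/Z into f, then multiply by Z^3.
  monomial -1·x^2·y^1 ↦ -1·X^2·Y^1·Z^0.
  monomial -1·x^1·y^2 ↦ -1·X^1·Y^2·Z^0.
  monomial 3·x^1·y^1 ↦ 3·X^1·Y^1·Z^1.
  monomial -2·x^1·y^0 ↦ -2·X^1·Y^0·Z^2.
  monomial 2·x^0·y^3 ↦ 2·X^0·Y^3·Z^0.
  monomial -2·x^0·y^2 ↦ -2·X^0·Y^2·Z^1.
  monomial -2·x^0·y^1 ↦ -2·X^0·Y^1·Z^2.
  monomial -2·x^0·y^0 ↦ -2·X^0·Y^0·Z^3.
Collecting: F(X, Y, Z) = -X**2*Y - X*Y**2 + 3*X*Y*Z - 2*X*Z**2 + 2*Y**3 - 2*Y**2*Z - 2*Y*Z**2 - 2*Z**3.


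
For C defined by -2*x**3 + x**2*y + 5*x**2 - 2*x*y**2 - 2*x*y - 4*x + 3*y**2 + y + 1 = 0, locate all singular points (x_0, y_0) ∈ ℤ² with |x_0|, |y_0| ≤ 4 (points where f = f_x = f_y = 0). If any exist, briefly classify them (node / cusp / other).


Singular points: {(1, 0)}; classification: node.

Compute partial derivatives:
  f_x = -6*x**2 + 2*x*y + 10*x - 2*y**2 - 2*y - 4.
  f_y = x**2 - 4*x*y - 2*x + 6*y + 1.
Scan x_0 ∈ {−4, ..., 4}. For each x_0, f_y(x_0, y) is a polynomial in y; find its integer roots y ∈ {−4, ..., 4}, then test f_x and f at those candidates.
  x = -4: f_y(-4, y) = 22*y + 25; no integer root y with |y| ≤ 4.
  x = -3: f_y(-3, y) = 18*y + 16; no integer root y with |y| ≤ 4.
  x = -2: f_y(-2, y) = 14*y + 9; no integer root y with |y| ≤ 4.
  x = -1: f_y(-1, y) = 10*y + 4; no integer root y with |y| ≤ 4.
  x = 0: f_y(0, y) = 6*y + 1; no integer root y with |y| ≤ 4.
  x = 1: f_y(1, y) = 2*y; vanishes at y ∈ {0}. (1, 0): f_x = 0, f = 0 — SINGULAR.
  x = 2: f_y(2, y) = 1 - 2*y; no integer root y with |y| ≤ 4.
  x = 3: f_y(3, y) = 4 - 6*y; no integer root y with |y| ≤ 4.
  x = 4: f_y(4, y) = 9 - 10*y; no integer root y with |y| ≤ 4.
Only singular point on the grid: (1, 0).
Classify: substitute x = 1 + u, y = 0 + v and expand: f = -2*u**3 + u**2*v - u**2 - 2*u*v**2 + v**2.
No constant or linear terms (consistent with a singular point). Quadratic part: -u**2 + v**2. Cubic part: -2*u**3 + u**2*v - 2*u*v**2.
The quadratic part v**2 - u**2 = (v − u)(v + u) splits into two distinct linear factors, so there are two distinct tangent lines y − 0 = ±(x − 1) — this is a node (ordinary double point).
Classification: node.


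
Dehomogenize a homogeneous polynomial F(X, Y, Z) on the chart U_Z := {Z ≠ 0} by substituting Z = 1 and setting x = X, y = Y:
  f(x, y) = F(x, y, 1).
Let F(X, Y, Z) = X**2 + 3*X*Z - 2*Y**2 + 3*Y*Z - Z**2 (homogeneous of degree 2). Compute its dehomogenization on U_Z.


f(x, y) = x**2 + 3*x - 2*y**2 + 3*y - 1

On U_Z we set Z = 1. Each monomial c·X^i·Y^j·Z^k in F becomes c·x^i·y^j·1^k = c·x^i·y^j.
Substituting Z = 1: F(X, Y, 1) = x**2 + 3*x - 2*y**2 + 3*y - 1.
Note: deg(f) ≤ deg(F) = 2; strict inequality happens when F is divisible by Z (lost terms).


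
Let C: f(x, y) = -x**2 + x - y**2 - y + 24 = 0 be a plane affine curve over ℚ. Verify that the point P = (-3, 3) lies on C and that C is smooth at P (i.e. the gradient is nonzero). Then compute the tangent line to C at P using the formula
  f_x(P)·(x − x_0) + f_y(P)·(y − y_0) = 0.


Tangent line at P: 7*x - 7*y + 42 = 0.

Step 1: f(-3, 3) = 0, so P lies on C.
Step 2: partial derivatives
  f_x(x, y) = 1 - 2*x, f_y(x, y) = -2*y - 1.
  f_x(P) = 7, f_y(P) = -7 (gradient nonzero, so P is smooth).
Step 3: tangent line at P: 7·(x − -3) + -7·(y − 3) = 0.
Expanding: 7*x - 7*y + 42 = 0.


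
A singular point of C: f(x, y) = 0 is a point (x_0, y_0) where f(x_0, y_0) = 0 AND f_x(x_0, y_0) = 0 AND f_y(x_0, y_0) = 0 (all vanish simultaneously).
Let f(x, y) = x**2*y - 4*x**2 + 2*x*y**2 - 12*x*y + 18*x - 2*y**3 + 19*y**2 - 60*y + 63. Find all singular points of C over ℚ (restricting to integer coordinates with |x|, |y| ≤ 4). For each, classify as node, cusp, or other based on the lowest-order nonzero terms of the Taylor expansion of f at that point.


Singular points: {(0, 3)}; classification: node.

Compute partial derivatives:
  f_x = 2*x*y - 8*x + 2*y**2 - 12*y + 18.
  f_y = x**2 + 4*x*y - 12*x - 6*y**2 + 38*y - 60.
Scan x_0 ∈ {−4, ..., 4}. For each x_0, f_y(x_0, y) is a polynomial in y; find its integer roots y ∈ {−4, ..., 4}, then test f_x and f at those candidates.
  x = -4: f_y(-4, y) = -6*y**2 + 22*y + 4; no integer root y with |y| ≤ 4.
  x = -3: f_y(-3, y) = -6*y**2 + 26*y - 15; no integer root y with |y| ≤ 4.
  x = -2: f_y(-2, y) = -6*y**2 + 30*y - 32; no integer root y with |y| ≤ 4.
  x = -1: f_y(-1, y) = -6*y**2 + 34*y - 47; no integer root y with |y| ≤ 4.
  x = 0: f_y(0, y) = -6*y**2 + 38*y - 60; vanishes at y ∈ {3}. (0, 3): f_x = 0, f = 0 — SINGULAR.
  x = 1: f_y(1, y) = -6*y**2 + 42*y - 71; no integer root y with |y| ≤ 4.
  x = 2: f_y(2, y) = -6*y**2 + 46*y - 80; no integer root y with |y| ≤ 4.
  x = 3: f_y(3, y) = -6*y**2 + 50*y - 87; no integer root y with |y| ≤ 4.
  x = 4: f_y(4, y) = -6*y**2 + 54*y - 92; no integer root y with |y| ≤ 4.
Only singular point on the grid: (0, 3).
Classify: substitute x = 0 + u, y = 3 + v and expand: f = u**2*v - u**2 + 2*u*v**2 - 2*v**3 + v**2.
No constant or linear terms (consistent with a singular point). Quadratic part: -u**2 + v**2. Cubic part: u**2*v + 2*u*v**2 - 2*v**3.
The quadratic part v**2 - u**2 = (v − u)(v + u) splits into two distinct linear factors, so there are two distinct tangent lines y − 3 = ±(x − 0) — this is a node (ordinary double point).
Classification: node.


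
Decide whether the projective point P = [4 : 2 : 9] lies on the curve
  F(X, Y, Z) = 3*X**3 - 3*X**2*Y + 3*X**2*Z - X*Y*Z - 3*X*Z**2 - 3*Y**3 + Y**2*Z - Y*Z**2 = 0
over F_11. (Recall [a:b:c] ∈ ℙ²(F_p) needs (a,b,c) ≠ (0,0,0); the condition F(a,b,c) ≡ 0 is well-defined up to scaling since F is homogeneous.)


F(4,2,9) ≡ 5 (mod 11); P is NOT on the curve.

Evaluate F(4, 2, 9) term-by-term (mod 11).
  3*X**3 ↦ 3·64·1·1 = 192
  -3*X**2*Y ↦ -3·16·2·1 = -96
  3*X**2*Z ↦ 3·16·1·9 = 432
  -X*Y*Z ↦ -1·4·2·9 = -72
  -3*X*Z**2 ↦ -3·4·1·81 = -972
  -3*Y**3 ↦ -3·1·8·1 = -24
  Y**2*Z ↦ 1·1·4·9 = 36
  -Y*Z**2 ↦ -1·1·2·81 = -162
Sum: F(4, 2, 9) = (192) + (-96) + (432) + (-72) + (-972) + (-24) + (36) + (-162) = -666.
Reducing mod 11: -666 ≡ 5 (mod 11).
Since F(a, b, c) ≡ 5 ≠ 0 (mod 11), P does NOT lie on the curve.


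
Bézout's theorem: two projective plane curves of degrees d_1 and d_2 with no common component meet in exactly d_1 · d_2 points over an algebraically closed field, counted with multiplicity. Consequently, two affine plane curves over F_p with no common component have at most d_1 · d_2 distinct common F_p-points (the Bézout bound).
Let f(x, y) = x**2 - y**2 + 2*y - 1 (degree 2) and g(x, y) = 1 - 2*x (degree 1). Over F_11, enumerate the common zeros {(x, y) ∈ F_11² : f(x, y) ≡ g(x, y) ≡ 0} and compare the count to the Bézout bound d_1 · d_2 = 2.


Common zeros: {(6, 6), (6, 7)}; count = 2; Bézout bound = 2.

deg(f) = 2, deg(g) = 1, so Bézout bound = 2.
Scan x ∈ F_11. For each x, list the y ∈ F_11 with f(x, y) ≡ 0 and those with g(x, y) ≡ 0 (mod 11); the common zeros in that column are the intersection.
  x = 0: f ≡ 0 at y ∈ {1}; g ≡ 0 at y ∈ ∅; common: ∅.
  x = 1: f ≡ 0 at y ∈ {0, 2}; g ≡ 0 at y ∈ ∅; common: ∅.
  x = 2: f ≡ 0 at y ∈ {3, 10}; g ≡ 0 at y ∈ ∅; common: ∅.
  x = 3: f ≡ 0 at y ∈ {4, 9}; g ≡ 0 at y ∈ ∅; common: ∅.
  x = 4: f ≡ 0 at y ∈ {5, 8}; g ≡ 0 at y ∈ ∅; common: ∅.
  x = 5: f ≡ 0 at y ∈ {6, 7}; g ≡ 0 at y ∈ ∅; common: ∅.
  x = 6: f ≡ 0 at y ∈ {6, 7}; g ≡ 0 at y ∈ {0, 1, 2, 3, 4, 5, 6, 7, 8, 9, 10}; common: {6, 7}.
  x = 7: f ≡ 0 at y ∈ {5, 8}; g ≡ 0 at y ∈ ∅; common: ∅.
  x = 8: f ≡ 0 at y ∈ {4, 9}; g ≡ 0 at y ∈ ∅; common: ∅.
  x = 9: f ≡ 0 at y ∈ {3, 10}; g ≡ 0 at y ∈ ∅; common: ∅.
  x = 10: f ≡ 0 at y ∈ {0, 2}; g ≡ 0 at y ∈ ∅; common: ∅.
Collecting: common zeros = {(6, 6), (6, 7)}, so the count is 2.
Comparison with the Bézout bound: 2 ≤ 2 = deg(f)·deg(g), as expected for curves with no common component (the bound is attained).


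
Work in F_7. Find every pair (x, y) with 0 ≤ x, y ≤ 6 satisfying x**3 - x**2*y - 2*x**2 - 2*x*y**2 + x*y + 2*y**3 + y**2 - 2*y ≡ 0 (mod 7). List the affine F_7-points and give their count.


Affine F_7-points: {(0, 0), (1, 2), (2, 0)}; count = 3.

For each of the 49 pairs (x, y) ∈ F_7², evaluate f(x, y) mod 7. Record the zeros.
  x = 0: [0↦0, 1↦1, 2↦2, 3↦1, 4↦3, 5↦6, 6↦1]  zeros at y ∈ {0}
  x = 1: [0↦6, 1↦5, 2↦0, 3↦3, 4↦5, 5↦4, 6↦5]  zeros at y ∈ {2}
  x = 2: [0↦0, 1↦2, 2↦3, 3↦1, 4↦1, 5↦1, 6↦6]  zeros at y ∈ {0}
  x = 3: [0↦2, 1↦5, 2↦3, 3↦1, 4↦4, 5↦3, 6↦3]  zeros at y ∈ ∅
  x = 4: [0↦4, 1↦6, 2↦6, 3↦2, 4↦6, 5↦2, 6↦2]  zeros at y ∈ ∅
  x = 5: [0↦5, 1↦4, 2↦4, 3↦3, 4↦6, 5↦4, 6↦2]  zeros at y ∈ ∅
  x = 6: [0↦4, 1↦5, 2↦3, 3↦3, 4↦3, 5↦1, 6↦2]  zeros at y ∈ ∅
Collecting zeros: affine points = {(0, 0), (1, 2), (2, 0)}.
Total count |C(F_7)_aff| = 3.


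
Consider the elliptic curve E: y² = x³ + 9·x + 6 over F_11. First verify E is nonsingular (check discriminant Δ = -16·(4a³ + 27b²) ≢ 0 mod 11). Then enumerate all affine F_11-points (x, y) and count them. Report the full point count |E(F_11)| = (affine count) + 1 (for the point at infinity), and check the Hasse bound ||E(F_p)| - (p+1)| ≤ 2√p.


Affine points = {(1, 4), (1, 7), (3, 4), (3, 7), (5, 0), (6, 1), (6, 10), (7, 4), (7, 7)}; affine count = 9; |E(F_11)| = 10.

Discriminant check: Δ ∝ 4a³ + 27b² = 4·9³ + 27·6² = 4·729 + 27·36 ≡ 5 (mod 11). Nonzero ⇒ E is nonsingular.
For each x ∈ F_11, compute rhs = x³ + 9·x + 6 mod 11, then count y ∈ F_11 with y² ≡ rhs.
  x = 0: rhs = 6, matching y values: none (0 points).
  x = 1: rhs = 5, matching y values: 4, 7 (2 points).
  x = 2: rhs = 10, matching y values: none (0 points).
  x = 3: rhs = 5, matching y values: 4, 7 (2 points).
  x = 4: rhs = 7, matching y values: none (0 points).
  x = 5: rhs = 0, matching y values: 0 (1 points).
  x = 6: rhs = 1, matching y values: 1, 10 (2 points).
  x = 7: rhs = 5, matching y values: 4, 7 (2 points).
  x = 8: rhs = 7, matching y values: none (0 points).
  x = 9: rhs = 2, matching y values: none (0 points).
  x = 10: rhs = 7, matching y values: none (0 points).
Total affine count: 9.
Full point count |E(F_11)| = 9 + 1 = 10.
Hasse bound: |10 − (11+1)| = |-2| = 2 ≤ 2√11 ≈ 6.6332 ✓.


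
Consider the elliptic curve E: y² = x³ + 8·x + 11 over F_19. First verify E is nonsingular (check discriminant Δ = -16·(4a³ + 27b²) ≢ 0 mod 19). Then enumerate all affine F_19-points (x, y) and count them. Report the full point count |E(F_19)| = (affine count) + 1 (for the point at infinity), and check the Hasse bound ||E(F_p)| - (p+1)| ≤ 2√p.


Affine points = {(0, 7), (0, 12), (1, 1), (1, 18), (2, 4), (2, 15), (3, 9), (3, 10), (5, 9), (5, 10), (6, 3), (6, 16), (7, 7), (7, 12), (8, 6), (8, 13), (11, 9), (11, 10), (12, 7), (12, 12), (14, 6), (14, 13), (16, 6), (16, 13), (17, 5), (17, 14)}; affine count = 26; |E(F_19)| = 27.

Discriminant check: Δ ∝ 4a³ + 27b² = 4·8³ + 27·11² = 4·512 + 27·121 ≡ 14 (mod 19). Nonzero ⇒ E is nonsingular.
For each x ∈ F_19, compute rhs = x³ + 8·x + 11 mod 19, then count y ∈ F_19 with y² ≡ rhs.
  x = 0: rhs = 11, matching y values: 7, 12 (2 points).
  x = 1: rhs = 1, matching y values: 1, 18 (2 points).
  x = 2: rhs = 16, matching y values: 4, 15 (2 points).
  x = 3: rhs = 5, matching y values: 9, 10 (2 points).
  x = 4: rhs = 12, matching y values: none (0 points).
  x = 5: rhs = 5, matching y values: 9, 10 (2 points).
  x = 6: rhs = 9, matching y values: 3, 16 (2 points).
  x = 7: rhs = 11, matching y values: 7, 12 (2 points).
  x = 8: rhs = 17, matching y values: 6, 13 (2 points).
  x = 9: rhs = 14, matching y values: none (0 points).
  x = 10: rhs = 8, matching y values: none (0 points).
  x = 11: rhs = 5, matching y values: 9, 10 (2 points).
  x = 12: rhs = 11, matching y values: 7, 12 (2 points).
  x = 13: rhs = 13, matching y values: none (0 points).
  x = 14: rhs = 17, matching y values: 6, 13 (2 points).
  x = 15: rhs = 10, matching y values: none (0 points).
  x = 16: rhs = 17, matching y values: 6, 13 (2 points).
  x = 17: rhs = 6, matching y values: 5, 14 (2 points).
  x = 18: rhs = 2, matching y values: none (0 points).
Total affine count: 26.
Full point count |E(F_19)| = 26 + 1 = 27.
Hasse bound: |27 − (19+1)| = |7| = 7 ≤ 2√19 ≈ 8.7178 ✓.


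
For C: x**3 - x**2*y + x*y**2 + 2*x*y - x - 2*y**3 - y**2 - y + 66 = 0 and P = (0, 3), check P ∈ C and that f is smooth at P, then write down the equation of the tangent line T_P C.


Tangent line at P: 14*x - 61*y + 183 = 0.

Step 1: f(0, 3) = 0, so P lies on C.
Step 2: partial derivatives
  f_x(x, y) = 3*x**2 - 2*x*y + y**2 + 2*y - 1, f_y(x, y) = -x**2 + 2*x*y + 2*x - 6*y**2 - 2*y - 1.
  f_x(P) = 14, f_y(P) = -61 (gradient nonzero, so P is smooth).
Step 3: tangent line at P: 14·(x − 0) + -61·(y − 3) = 0.
Expanding: 14*x - 61*y + 183 = 0.


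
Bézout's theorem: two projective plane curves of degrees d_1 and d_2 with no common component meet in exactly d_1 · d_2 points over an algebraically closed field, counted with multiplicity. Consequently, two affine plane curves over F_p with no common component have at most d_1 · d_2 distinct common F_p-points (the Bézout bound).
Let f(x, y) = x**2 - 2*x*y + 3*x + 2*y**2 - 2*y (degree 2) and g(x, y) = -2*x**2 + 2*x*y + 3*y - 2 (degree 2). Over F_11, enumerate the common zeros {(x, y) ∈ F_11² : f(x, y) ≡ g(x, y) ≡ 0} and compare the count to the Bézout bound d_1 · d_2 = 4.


Common zeros: ∅; count = 0; Bézout bound = 4.

deg(f) = 2, deg(g) = 2, so Bézout bound = 4.
Scan x ∈ F_11. For each x, list the y ∈ F_11 with f(x, y) ≡ 0 and those with g(x, y) ≡ 0 (mod 11); the common zeros in that column are the intersection.
  x = 0: f ≡ 0 at y ∈ {0, 1}; g ≡ 0 at y ∈ {8}; common: ∅.
  x = 1: f ≡ 0 at y ∈ ∅; g ≡ 0 at y ∈ {3}; common: ∅.
  x = 2: f ≡ 0 at y ∈ {7}; g ≡ 0 at y ∈ {3}; common: ∅.
  x = 3: f ≡ 0 at y ∈ ∅; g ≡ 0 at y ∈ {1}; common: ∅.
  x = 4: f ≡ 0 at y ∈ ∅; g ≡ 0 at y ∈ ∅; common: ∅.
  x = 5: f ≡ 0 at y ∈ {3}; g ≡ 0 at y ∈ {4}; common: ∅.
  x = 6: f ≡ 0 at y ∈ ∅; g ≡ 0 at y ∈ {2}; common: ∅.
  x = 7: f ≡ 0 at y ∈ {9, 10}; g ≡ 0 at y ∈ {2}; common: ∅.
  x = 8: f ≡ 0 at y ∈ {0, 9}; g ≡ 0 at y ∈ {8}; common: ∅.
  x = 9: f ≡ 0 at y ∈ {3, 7}; g ≡ 0 at y ∈ {1}; common: ∅.
  x = 10: f ≡ 0 at y ∈ {1, 10}; g ≡ 0 at y ∈ {4}; common: ∅.
Collecting: common zeros = ∅, so the count is 0.
Comparison with the Bézout bound: 0 ≤ 4 = deg(f)·deg(g), as expected for curves with no common component (the affine F_11-count falls short of the bound because intersections may lie at infinity, over extension fields, or carry multiplicity).


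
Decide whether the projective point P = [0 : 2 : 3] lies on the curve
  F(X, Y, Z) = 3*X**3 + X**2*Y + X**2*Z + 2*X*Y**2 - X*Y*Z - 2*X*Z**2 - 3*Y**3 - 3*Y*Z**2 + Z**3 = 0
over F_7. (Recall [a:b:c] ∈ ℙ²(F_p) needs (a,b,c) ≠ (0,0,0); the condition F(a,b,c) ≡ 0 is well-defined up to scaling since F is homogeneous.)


F(0,2,3) ≡ 5 (mod 7); P is NOT on the curve.

Evaluate F(0, 2, 3) term-by-term (mod 7).
  3*X**3 ↦ 3·0·1·1 = 0
  X**2*Y ↦ 1·0·2·1 = 0
  X**2*Z ↦ 1·0·1·3 = 0
  2*X*Y**2 ↦ 2·0·4·1 = 0
  -X*Y*Z ↦ -1·0·2·3 = 0
  -2*X*Z**2 ↦ -2·0·1·9 = 0
  -3*Y**3 ↦ -3·1·8·1 = -24
  -3*Y*Z**2 ↦ -3·1·2·9 = -54
  Z**3 ↦ 1·1·1·27 = 27
Sum: F(0, 2, 3) = (0) + (0) + (0) + (0) + (0) + (0) + (-24) + (-54) + (27) = -51.
Reducing mod 7: -51 ≡ 5 (mod 7).
Since F(a, b, c) ≡ 5 ≠ 0 (mod 7), P does NOT lie on the curve.


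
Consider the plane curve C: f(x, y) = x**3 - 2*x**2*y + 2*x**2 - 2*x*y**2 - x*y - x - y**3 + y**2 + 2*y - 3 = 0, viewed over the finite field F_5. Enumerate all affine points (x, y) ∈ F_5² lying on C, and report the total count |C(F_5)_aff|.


Affine F_5-points: {(0, 3), (1, 2), (1, 3), (1, 4), (2, 2), (3, 3), (4, 2)}; count = 7.

For each of the 25 pairs (x, y) ∈ F_5², evaluate f(x, y) mod 5. Record the zeros.
  x = 0: [0↦2, 1↦4, 2↦2, 3↦0, 4↦2]  zeros at y ∈ {3}
  x = 1: [0↦4, 1↦1, 2↦0, 3↦0, 4↦0]  zeros at y ∈ {2, 3, 4}
  x = 2: [0↦1, 1↦4, 2↦0, 3↦3, 4↦2]  zeros at y ∈ {2}
  x = 3: [0↦4, 1↦4, 2↦3, 3↦0, 4↦4]  zeros at y ∈ {3}
  x = 4: [0↦4, 1↦2, 2↦0, 3↦2, 4↦2]  zeros at y ∈ {2}
Collecting zeros: affine points = {(0, 3), (1, 2), (1, 3), (1, 4), (2, 2), (3, 3), (4, 2)}.
Total count |C(F_5)_aff| = 7.


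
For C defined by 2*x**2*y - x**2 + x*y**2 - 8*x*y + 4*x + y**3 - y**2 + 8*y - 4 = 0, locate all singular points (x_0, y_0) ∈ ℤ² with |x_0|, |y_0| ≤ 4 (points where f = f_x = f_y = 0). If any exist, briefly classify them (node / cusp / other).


Singular points: {(2, 0)}; classification: node.

Compute partial derivatives:
  f_x = 4*x*y - 2*x + y**2 - 8*y + 4.
  f_y = 2*x**2 + 2*x*y - 8*x + 3*y**2 - 2*y + 8.
Scan x_0 ∈ {−4, ..., 4}. For each x_0, f_y(x_0, y) is a polynomial in y; find its integer roots y ∈ {−4, ..., 4}, then test f_x and f at those candidates.
  x = -4: f_y(-4, y) = 3*y**2 - 10*y + 72; no integer root y with |y| ≤ 4.
  x = -3: f_y(-3, y) = 3*y**2 - 8*y + 50; no integer root y with |y| ≤ 4.
  x = -2: f_y(-2, y) = 3*y**2 - 6*y + 32; no integer root y with |y| ≤ 4.
  x = -1: f_y(-1, y) = 3*y**2 - 4*y + 18; no integer root y with |y| ≤ 4.
  x = 0: f_y(0, y) = 3*y**2 - 2*y + 8; no integer root y with |y| ≤ 4.
  x = 1: f_y(1, y) = 3*y**2 + 2; no integer root y with |y| ≤ 4.
  x = 2: f_y(2, y) = 3*y**2 + 2*y; vanishes at y ∈ {0}. (2, 0): f_x = 0, f = 0 — SINGULAR.
  x = 3: f_y(3, y) = 3*y**2 + 4*y + 2; no integer root y with |y| ≤ 4.
  x = 4: f_y(4, y) = 3*y**2 + 6*y + 8; no integer root y with |y| ≤ 4.
Only singular point on the grid: (2, 0).
Classify: substitute x = 2 + u, y = 0 + v and expand: f = 2*u**2*v - u**2 + u*v**2 + v**3 + v**2.
No constant or linear terms (consistent with a singular point). Quadratic part: -u**2 + v**2. Cubic part: 2*u**2*v + u*v**2 + v**3.
The quadratic part v**2 - u**2 = (v − u)(v + u) splits into two distinct linear factors, so there are two distinct tangent lines y − 0 = ±(x − 2) — this is a node (ordinary double point).
Classification: node.


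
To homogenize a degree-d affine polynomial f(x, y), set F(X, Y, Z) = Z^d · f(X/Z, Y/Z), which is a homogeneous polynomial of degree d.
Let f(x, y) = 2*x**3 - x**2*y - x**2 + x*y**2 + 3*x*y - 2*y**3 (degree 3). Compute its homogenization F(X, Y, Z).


F(X, Y, Z) = 2*X**3 - X**2*Y - X**2*Z + X*Y**2 + 3*X*Y*Z - 2*Y**3

deg(f) = 3.
Substitute x = X/Z, y = Y/Z into f, then multiply by Z^3.
  monomial 2·x^3·y^0 ↦ 2·X^3·Y^0·Z^0.
  monomial -1·x^2·y^1 ↦ -1·X^2·Y^1·Z^0.
  monomial -1·x^2·y^0 ↦ -1·X^2·Y^0·Z^1.
  monomial 1·x^1·y^2 ↦ 1·X^1·Y^2·Z^0.
  monomial 3·x^1·y^1 ↦ 3·X^1·Y^1·Z^1.
  monomial -2·x^0·y^3 ↦ -2·X^0·Y^3·Z^0.
Collecting: F(X, Y, Z) = 2*X**3 - X**2*Y - X**2*Z + X*Y**2 + 3*X*Y*Z - 2*Y**3.


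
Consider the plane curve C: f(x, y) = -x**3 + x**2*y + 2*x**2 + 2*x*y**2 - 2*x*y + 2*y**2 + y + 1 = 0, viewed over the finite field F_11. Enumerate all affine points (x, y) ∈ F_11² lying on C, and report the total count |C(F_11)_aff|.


Affine F_11-points: {(0, 2), (0, 3), (1, 4), (1, 7), (4, 4), (4, 5), (6, 0), (6, 10), (7, 7), (7, 10), (10, 10)}; count = 11.

For each of the 121 pairs (x, y) ∈ F_11², evaluate f(x, y) mod 11. Record the zeros.
  x = 0: [0↦1, 1↦4, 2↦0, 3↦0, 4↦4, 5↦1, 6↦2, 7↦7, 8↦5, 9↦7, 10↦2]  zeros at y ∈ {2, 3}
  x = 1: [0↦2, 1↦6, 2↦7, 3↦5, 4↦0, 5↦3, 6↦3, 7↦0, 8↦5, 9↦7, 10↦6]  zeros at y ∈ {4, 7}
  x = 2: [0↦1, 1↦8, 2↦5, 3↦3, 4↦2, 5↦2, 6↦3, 7↦5, 8↦8, 9↦1, 10↦6]  zeros at y ∈ ∅
  x = 3: [0↦3, 1↦4, 2↦10, 3↦10, 4↦4, 5↦3, 6↦7, 7↦5, 8↦8, 9↦5, 10↦7]  zeros at y ∈ ∅
  x = 4: [0↦2, 1↦10, 2↦5, 3↦9, 4↦0, 5↦0, 6↦9, 7↦5, 8↦10, 9↦2, 10↦3]  zeros at y ∈ {4, 5}
  x = 5: [0↦3, 1↦9, 2↦6, 3↦5, 4↦6, 5↦9, 6↦3, 7↦10, 8↦8, 9↦8, 10↦10]  zeros at y ∈ ∅
  x = 6: [0↦0, 1↦6, 2↦7, 3↦3, 4↦5, 5↦2, 6↦5, 7↦3, 8↦7, 9↦6, 10↦0]  zeros at y ∈ {0, 10}
  x = 7: [0↦9, 1↦6, 2↦2, 3↦8, 4↦2, 5↦6, 6↦9, 7↦0, 8↦1, 9↦1, 10↦0]  zeros at y ∈ {7, 10}
  x = 8: [0↦2, 1↦3, 2↦7, 3↦3, 4↦2, 5↦4, 6↦9, 7↦6, 8↦6, 9↦9, 10↦4]  zeros at y ∈ ∅
  x = 9: [0↦6, 1↦2, 2↦5, 3↦4, 4↦10, 5↦1, 6↦10, 7↦4, 8↦5, 9↦2, 10↦6]  zeros at y ∈ ∅
  x = 10: [0↦4, 1↦8, 2↦1, 3↦5, 4↦9, 5↦2, 6↦6, 7↦10, 8↦3, 9↦7, 10↦0]  zeros at y ∈ {10}
Collecting zeros: affine points = {(0, 2), (0, 3), (1, 4), (1, 7), (4, 4), (4, 5), (6, 0), (6, 10), (7, 7), (7, 10), (10, 10)}.
Total count |C(F_11)_aff| = 11.


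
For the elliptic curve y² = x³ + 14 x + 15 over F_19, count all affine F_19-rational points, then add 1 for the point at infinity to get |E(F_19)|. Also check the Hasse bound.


Affine points = {(1, 7), (1, 12), (5, 1), (5, 18), (6, 7), (6, 12), (7, 0), (12, 7), (12, 12), (13, 0), (15, 3), (15, 16), (17, 6), (17, 13), (18, 0)}; affine count = 15; |E(F_19)| = 16.

Discriminant check: Δ ∝ 4a³ + 27b² = 4·14³ + 27·15² = 4·2744 + 27·225 ≡ 8 (mod 19). Nonzero ⇒ E is nonsingular.
For each x ∈ F_19, compute rhs = x³ + 14·x + 15 mod 19, then count y ∈ F_19 with y² ≡ rhs.
  x = 0: rhs = 15, matching y values: none (0 points).
  x = 1: rhs = 11, matching y values: 7, 12 (2 points).
  x = 2: rhs = 13, matching y values: none (0 points).
  x = 3: rhs = 8, matching y values: none (0 points).
  x = 4: rhs = 2, matching y values: none (0 points).
  x = 5: rhs = 1, matching y values: 1, 18 (2 points).
  x = 6: rhs = 11, matching y values: 7, 12 (2 points).
  x = 7: rhs = 0, matching y values: 0 (1 points).
  x = 8: rhs = 12, matching y values: none (0 points).
  x = 9: rhs = 15, matching y values: none (0 points).
  x = 10: rhs = 15, matching y values: none (0 points).
  x = 11: rhs = 18, matching y values: none (0 points).
  x = 12: rhs = 11, matching y values: 7, 12 (2 points).
  x = 13: rhs = 0, matching y values: 0 (1 points).
  x = 14: rhs = 10, matching y values: none (0 points).
  x = 15: rhs = 9, matching y values: 3, 16 (2 points).
  x = 16: rhs = 3, matching y values: none (0 points).
  x = 17: rhs = 17, matching y values: 6, 13 (2 points).
  x = 18: rhs = 0, matching y values: 0 (1 points).
Total affine count: 15.
Full point count |E(F_19)| = 15 + 1 = 16.
Hasse bound: |16 − (19+1)| = |-4| = 4 ≤ 2√19 ≈ 8.7178 ✓.


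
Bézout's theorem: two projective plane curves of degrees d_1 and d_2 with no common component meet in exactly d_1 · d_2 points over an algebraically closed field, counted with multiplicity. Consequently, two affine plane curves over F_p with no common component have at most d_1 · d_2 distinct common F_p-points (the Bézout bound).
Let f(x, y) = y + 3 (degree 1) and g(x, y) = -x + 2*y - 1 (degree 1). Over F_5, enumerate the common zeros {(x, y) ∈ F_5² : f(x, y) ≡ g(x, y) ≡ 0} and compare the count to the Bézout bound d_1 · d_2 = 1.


Common zeros: {(3, 2)}; count = 1; Bézout bound = 1.

deg(f) = 1, deg(g) = 1, so Bézout bound = 1.
Scan x ∈ F_5. For each x, list the y ∈ F_5 with f(x, y) ≡ 0 and those with g(x, y) ≡ 0 (mod 5); the common zeros in that column are the intersection.
  x = 0: f ≡ 0 at y ∈ {2}; g ≡ 0 at y ∈ {3}; common: ∅.
  x = 1: f ≡ 0 at y ∈ {2}; g ≡ 0 at y ∈ {1}; common: ∅.
  x = 2: f ≡ 0 at y ∈ {2}; g ≡ 0 at y ∈ {4}; common: ∅.
  x = 3: f ≡ 0 at y ∈ {2}; g ≡ 0 at y ∈ {2}; common: {2}.
  x = 4: f ≡ 0 at y ∈ {2}; g ≡ 0 at y ∈ {0}; common: ∅.
Collecting: common zeros = {(3, 2)}, so the count is 1.
Comparison with the Bézout bound: 1 ≤ 1 = deg(f)·deg(g), as expected for curves with no common component (the bound is attained).


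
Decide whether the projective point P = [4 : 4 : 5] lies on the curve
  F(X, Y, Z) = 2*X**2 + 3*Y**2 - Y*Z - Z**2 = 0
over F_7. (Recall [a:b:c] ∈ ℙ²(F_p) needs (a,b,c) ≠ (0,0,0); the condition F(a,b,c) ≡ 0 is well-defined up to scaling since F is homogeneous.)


F(4,4,5) ≡ 0 (mod 7); P is on the curve.

Evaluate F(4, 4, 5) term-by-term (mod 7).
  2*X**2 ↦ 2·16·1·1 = 32
  3*Y**2 ↦ 3·1·16·1 = 48
  -Y*Z ↦ -1·1·4·5 = -20
  -Z**2 ↦ -1·1·1·25 = -25
Sum: F(4, 4, 5) = (32) + (48) + (-20) + (-25) = 35.
Reducing mod 7: 35 ≡ 0 (mod 7).
Since F(a, b, c) ≡ 0 (mod 7), P lies on the curve.


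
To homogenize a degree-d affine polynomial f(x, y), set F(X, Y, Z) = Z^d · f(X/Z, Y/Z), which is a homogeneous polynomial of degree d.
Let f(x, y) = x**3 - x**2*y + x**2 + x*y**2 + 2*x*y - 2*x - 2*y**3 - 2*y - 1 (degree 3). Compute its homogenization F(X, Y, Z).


F(X, Y, Z) = X**3 - X**2*Y + X**2*Z + X*Y**2 + 2*X*Y*Z - 2*X*Z**2 - 2*Y**3 - 2*Y*Z**2 - Z**3

deg(f) = 3.
Substitute x = X/Z, y = Y/Z into f, then multiply by Z^3.
  monomial 1·x^3·y^0 ↦ 1·X^3·Y^0·Z^0.
  monomial -1·x^2·y^1 ↦ -1·X^2·Y^1·Z^0.
  monomial 1·x^2·y^0 ↦ 1·X^2·Y^0·Z^1.
  monomial 1·x^1·y^2 ↦ 1·X^1·Y^2·Z^0.
  monomial 2·x^1·y^1 ↦ 2·X^1·Y^1·Z^1.
  monomial -2·x^1·y^0 ↦ -2·X^1·Y^0·Z^2.
  monomial -2·x^0·y^3 ↦ -2·X^0·Y^3·Z^0.
  monomial -2·x^0·y^1 ↦ -2·X^0·Y^1·Z^2.
  monomial -1·x^0·y^0 ↦ -1·X^0·Y^0·Z^3.
Collecting: F(X, Y, Z) = X**3 - X**2*Y + X**2*Z + X*Y**2 + 2*X*Y*Z - 2*X*Z**2 - 2*Y**3 - 2*Y*Z**2 - Z**3.


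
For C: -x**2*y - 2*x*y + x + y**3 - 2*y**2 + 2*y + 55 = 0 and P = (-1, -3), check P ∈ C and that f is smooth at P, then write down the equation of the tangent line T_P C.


Tangent line at P: x + 42*y + 127 = 0.

Step 1: f(-1, -3) = 0, so P lies on C.
Step 2: partial derivatives
  f_x(x, y) = -2*x*y - 2*y + 1, f_y(x, y) = -x**2 - 2*x + 3*y**2 - 4*y + 2.
  f_x(P) = 1, f_y(P) = 42 (gradient nonzero, so P is smooth).
Step 3: tangent line at P: 1·(x − -1) + 42·(y − -3) = 0.
Expanding: x + 42*y + 127 = 0.


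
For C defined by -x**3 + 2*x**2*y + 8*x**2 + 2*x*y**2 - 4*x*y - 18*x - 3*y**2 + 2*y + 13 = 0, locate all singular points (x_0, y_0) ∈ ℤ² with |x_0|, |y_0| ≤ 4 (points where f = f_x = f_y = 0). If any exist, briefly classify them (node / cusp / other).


Singular points: {(2, -1)}; classification: cusp.

Compute partial derivatives:
  f_x = -3*x**2 + 4*x*y + 16*x + 2*y**2 - 4*y - 18.
  f_y = 2*x**2 + 4*x*y - 4*x - 6*y + 2.
Scan x_0 ∈ {−4, ..., 4}. For each x_0, f_y(x_0, y) is a polynomial in y; find its integer roots y ∈ {−4, ..., 4}, then test f_x and f at those candidates.
  x = -4: f_y(-4, y) = 50 - 22*y; no integer root y with |y| ≤ 4.
  x = -3: f_y(-3, y) = 32 - 18*y; no integer root y with |y| ≤ 4.
  x = -2: f_y(-2, y) = 18 - 14*y; no integer root y with |y| ≤ 4.
  x = -1: f_y(-1, y) = 8 - 10*y; no integer root y with |y| ≤ 4.
  x = 0: f_y(0, y) = 2 - 6*y; no integer root y with |y| ≤ 4.
  x = 1: f_y(1, y) = -2*y; vanishes at y ∈ {0}. (1, 0): f_x = -5 ≠ 0.
  x = 2: f_y(2, y) = 2*y + 2; vanishes at y ∈ {-1}. (2, -1): f_x = 0, f = 0 — SINGULAR.
  x = 3: f_y(3, y) = 6*y + 8; no integer root y with |y| ≤ 4.
  x = 4: f_y(4, y) = 10*y + 18; no integer root y with |y| ≤ 4.
Only singular point on the grid: (2, -1).
Classify: substitute x = 2 + u, y = -1 + v and expand: f = -u**3 + 2*u**2*v + 2*u*v**2 + v**2.
No constant or linear terms (consistent with a singular point). Quadratic part: v**2. Cubic part: -u**3 + 2*u**2*v + 2*u*v**2.
The quadratic part v**2 is a perfect square, so there is a single (double) tangent line v = 0, i.e. y = -1. Restricting the cubic part to that line (v = 0) leaves -u**3 ≠ 0, so f is not divisible by v and the branch is v² ≈ u**3 to lowest order — this is a cusp.
Classification: cusp.


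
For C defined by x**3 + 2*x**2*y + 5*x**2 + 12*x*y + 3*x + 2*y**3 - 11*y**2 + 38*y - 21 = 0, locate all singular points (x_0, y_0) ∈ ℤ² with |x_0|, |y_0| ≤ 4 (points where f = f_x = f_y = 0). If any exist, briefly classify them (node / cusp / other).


Singular points: {(-3, 2)}; classification: cusp.

Compute partial derivatives:
  f_x = 3*x**2 + 4*x*y + 10*x + 12*y + 3.
  f_y = 2*x**2 + 12*x + 6*y**2 - 22*y + 38.
Scan x_0 ∈ {−4, ..., 4}. For each x_0, f_y(x_0, y) is a polynomial in y; find its integer roots y ∈ {−4, ..., 4}, then test f_x and f at those candidates.
  x = -4: f_y(-4, y) = 6*y**2 - 22*y + 22; no integer root y with |y| ≤ 4.
  x = -3: f_y(-3, y) = 6*y**2 - 22*y + 20; vanishes at y ∈ {2}. (-3, 2): f_x = 0, f = 0 — SINGULAR.
  x = -2: f_y(-2, y) = 6*y**2 - 22*y + 22; no integer root y with |y| ≤ 4.
  x = -1: f_y(-1, y) = 6*y**2 - 22*y + 28; no integer root y with |y| ≤ 4.
  x = 0: f_y(0, y) = 6*y**2 - 22*y + 38; no integer root y with |y| ≤ 4.
  x = 1: f_y(1, y) = 6*y**2 - 22*y + 52; no integer root y with |y| ≤ 4.
  x = 2: f_y(2, y) = 6*y**2 - 22*y + 70; no integer root y with |y| ≤ 4.
  x = 3: f_y(3, y) = 6*y**2 - 22*y + 92; no integer root y with |y| ≤ 4.
  x = 4: f_y(4, y) = 6*y**2 - 22*y + 118; no integer root y with |y| ≤ 4.
Only singular point on the grid: (-3, 2).
Classify: substitute x = -3 + u, y = 2 + v and expand: f = u**3 + 2*u**2*v + 2*v**3 + v**2.
No constant or linear terms (consistent with a singular point). Quadratic part: v**2. Cubic part: u**3 + 2*u**2*v + 2*v**3.
The quadratic part v**2 is a perfect square, so there is a single (double) tangent line v = 0, i.e. y = 2. Restricting the cubic part to that line (v = 0) leaves u**3 ≠ 0, so f is not divisible by v and the branch is v² ≈ -u**3 to lowest order — this is a cusp.
Classification: cusp.


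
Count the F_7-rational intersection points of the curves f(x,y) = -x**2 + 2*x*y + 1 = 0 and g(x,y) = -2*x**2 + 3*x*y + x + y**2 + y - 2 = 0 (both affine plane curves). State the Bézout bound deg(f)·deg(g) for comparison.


Common zeros: {(2, 6)}; count = 1; Bézout bound = 4.

deg(f) = 2, deg(g) = 2, so Bézout bound = 4.
Scan x ∈ F_7. For each x, list the y ∈ F_7 with f(x, y) ≡ 0 and those with g(x, y) ≡ 0 (mod 7); the common zeros in that column are the intersection.
  x = 0: f ≡ 0 at y ∈ ∅; g ≡ 0 at y ∈ {1, 5}; common: ∅.
  x = 1: f ≡ 0 at y ∈ {0}; g ≡ 0 at y ∈ {5}; common: ∅.
  x = 2: f ≡ 0 at y ∈ {6}; g ≡ 0 at y ∈ {1, 6}; common: {6}.
  x = 3: f ≡ 0 at y ∈ {6}; g ≡ 0 at y ∈ {2}; common: ∅.
  x = 4: f ≡ 0 at y ∈ {1}; g ≡ 0 at y ∈ {2, 6}; common: ∅.
  x = 5: f ≡ 0 at y ∈ {1}; g ≡ 0 at y ∈ ∅; common: ∅.
  x = 6: f ≡ 0 at y ∈ {0}; g ≡ 0 at y ∈ ∅; common: ∅.
Collecting: common zeros = {(2, 6)}, so the count is 1.
Comparison with the Bézout bound: 1 ≤ 4 = deg(f)·deg(g), as expected for curves with no common component (the affine F_7-count falls short of the bound because intersections may lie at infinity, over extension fields, or carry multiplicity).


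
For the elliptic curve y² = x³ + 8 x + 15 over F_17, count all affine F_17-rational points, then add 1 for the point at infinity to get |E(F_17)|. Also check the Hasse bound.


Affine points = {(0, 7), (0, 10), (3, 7), (3, 10), (4, 3), (4, 14), (8, 8), (8, 9), (9, 0), (13, 2), (13, 15), (14, 7), (14, 10), (15, 5), (15, 12)}; affine count = 15; |E(F_17)| = 16.

Discriminant check: Δ ∝ 4a³ + 27b² = 4·8³ + 27·15² = 4·512 + 27·225 ≡ 14 (mod 17). Nonzero ⇒ E is nonsingular.
For each x ∈ F_17, compute rhs = x³ + 8·x + 15 mod 17, then count y ∈ F_17 with y² ≡ rhs.
  x = 0: rhs = 15, matching y values: 7, 10 (2 points).
  x = 1: rhs = 7, matching y values: none (0 points).
  x = 2: rhs = 5, matching y values: none (0 points).
  x = 3: rhs = 15, matching y values: 7, 10 (2 points).
  x = 4: rhs = 9, matching y values: 3, 14 (2 points).
  x = 5: rhs = 10, matching y values: none (0 points).
  x = 6: rhs = 7, matching y values: none (0 points).
  x = 7: rhs = 6, matching y values: none (0 points).
  x = 8: rhs = 13, matching y values: 8, 9 (2 points).
  x = 9: rhs = 0, matching y values: 0 (1 points).
  x = 10: rhs = 7, matching y values: none (0 points).
  x = 11: rhs = 6, matching y values: none (0 points).
  x = 12: rhs = 3, matching y values: none (0 points).
  x = 13: rhs = 4, matching y values: 2, 15 (2 points).
  x = 14: rhs = 15, matching y values: 7, 10 (2 points).
  x = 15: rhs = 8, matching y values: 5, 12 (2 points).
  x = 16: rhs = 6, matching y values: none (0 points).
Total affine count: 15.
Full point count |E(F_17)| = 15 + 1 = 16.
Hasse bound: |16 − (17+1)| = |-2| = 2 ≤ 2√17 ≈ 8.2462 ✓.


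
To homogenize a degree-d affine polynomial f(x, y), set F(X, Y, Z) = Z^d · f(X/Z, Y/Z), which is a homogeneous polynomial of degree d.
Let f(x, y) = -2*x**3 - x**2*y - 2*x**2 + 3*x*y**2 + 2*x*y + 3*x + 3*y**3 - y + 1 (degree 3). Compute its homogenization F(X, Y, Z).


F(X, Y, Z) = -2*X**3 - X**2*Y - 2*X**2*Z + 3*X*Y**2 + 2*X*Y*Z + 3*X*Z**2 + 3*Y**3 - Y*Z**2 + Z**3

deg(f) = 3.
Substitute x = X/Z, y = Y/Z into f, then multiply by Z^3.
  monomial -2·x^3·y^0 ↦ -2·X^3·Y^0·Z^0.
  monomial -1·x^2·y^1 ↦ -1·X^2·Y^1·Z^0.
  monomial -2·x^2·y^0 ↦ -2·X^2·Y^0·Z^1.
  monomial 3·x^1·y^2 ↦ 3·X^1·Y^2·Z^0.
  monomial 2·x^1·y^1 ↦ 2·X^1·Y^1·Z^1.
  monomial 3·x^1·y^0 ↦ 3·X^1·Y^0·Z^2.
  monomial 3·x^0·y^3 ↦ 3·X^0·Y^3·Z^0.
  monomial -1·x^0·y^1 ↦ -1·X^0·Y^1·Z^2.
  monomial 1·x^0·y^0 ↦ 1·X^0·Y^0·Z^3.
Collecting: F(X, Y, Z) = -2*X**3 - X**2*Y - 2*X**2*Z + 3*X*Y**2 + 2*X*Y*Z + 3*X*Z**2 + 3*Y**3 - Y*Z**2 + Z**3.


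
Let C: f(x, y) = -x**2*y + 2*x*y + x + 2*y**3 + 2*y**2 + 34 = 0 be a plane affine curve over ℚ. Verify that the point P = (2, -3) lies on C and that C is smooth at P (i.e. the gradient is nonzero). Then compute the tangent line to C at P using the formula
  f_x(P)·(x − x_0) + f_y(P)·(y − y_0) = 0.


Tangent line at P: 7*x + 42*y + 112 = 0.

Step 1: f(2, -3) = 0, so P lies on C.
Step 2: partial derivatives
  f_x(x, y) = -2*x*y + 2*y + 1, f_y(x, y) = -x**2 + 2*x + 6*y**2 + 4*y.
  f_x(P) = 7, f_y(P) = 42 (gradient nonzero, so P is smooth).
Step 3: tangent line at P: 7·(x − 2) + 42·(y − -3) = 0.
Expanding: 7*x + 42*y + 112 = 0.


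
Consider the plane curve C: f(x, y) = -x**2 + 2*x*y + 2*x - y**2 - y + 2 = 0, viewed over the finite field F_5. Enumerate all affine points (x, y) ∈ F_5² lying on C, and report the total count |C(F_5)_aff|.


Affine F_5-points: {(0, 1), (0, 3), (3, 2), (3, 3), (4, 1)}; count = 5.

For each of the 25 pairs (x, y) ∈ F_5², evaluate f(x, y) mod 5. Record the zeros.
  x = 0: [0↦2, 1↦0, 2↦1, 3↦0, 4↦2]  zeros at y ∈ {1, 3}
  x = 1: [0↦3, 1↦3, 2↦1, 3↦2, 4↦1]  zeros at y ∈ ∅
  x = 2: [0↦2, 1↦4, 2↦4, 3↦2, 4↦3]  zeros at y ∈ ∅
  x = 3: [0↦4, 1↦3, 2↦0, 3↦0, 4↦3]  zeros at y ∈ {2, 3}
  x = 4: [0↦4, 1↦0, 2↦4, 3↦1, 4↦1]  zeros at y ∈ {1}
Collecting zeros: affine points = {(0, 1), (0, 3), (3, 2), (3, 3), (4, 1)}.
Total count |C(F_5)_aff| = 5.


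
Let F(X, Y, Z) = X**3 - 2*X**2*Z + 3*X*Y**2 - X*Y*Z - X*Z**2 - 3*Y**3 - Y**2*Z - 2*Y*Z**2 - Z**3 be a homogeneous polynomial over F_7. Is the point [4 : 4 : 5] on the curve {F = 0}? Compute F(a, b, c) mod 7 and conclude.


F(4,4,5) ≡ 5 (mod 7); P is NOT on the curve.

Evaluate F(4, 4, 5) term-by-term (mod 7).
  X**3 ↦ 1·64·1·1 = 64
  -2*X**2*Z ↦ -2·16·1·5 = -160
  3*X*Y**2 ↦ 3·4·16·1 = 192
  -X*Y*Z ↦ -1·4·4·5 = -80
  -X*Z**2 ↦ -1·4·1·25 = -100
  -3*Y**3 ↦ -3·1·64·1 = -192
  -Y**2*Z ↦ -1·1·16·5 = -80
  -2*Y*Z**2 ↦ -2·1·4·25 = -200
  -Z**3 ↦ -1·1·1·125 = -125
Sum: F(4, 4, 5) = (64) + (-160) + (192) + (-80) + (-100) + (-192) + (-80) + (-200) + (-125) = -681.
Reducing mod 7: -681 ≡ 5 (mod 7).
Since F(a, b, c) ≡ 5 ≠ 0 (mod 7), P does NOT lie on the curve.


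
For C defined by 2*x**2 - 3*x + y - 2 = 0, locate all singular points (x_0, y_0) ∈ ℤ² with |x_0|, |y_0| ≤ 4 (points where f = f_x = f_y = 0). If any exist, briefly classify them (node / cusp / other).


No singular points in the scanned grid; C is smooth there.

Compute partial derivatives:
  f_x = 4*x - 3.
  f_y = 1.
f_y = 1 is a nonzero constant, so f_y never vanishes: no point (x, y) can satisfy f = f_x = f_y = 0. In particular no (x, y) ∈ {−4, ..., 4}² is singular; the curve is smooth.


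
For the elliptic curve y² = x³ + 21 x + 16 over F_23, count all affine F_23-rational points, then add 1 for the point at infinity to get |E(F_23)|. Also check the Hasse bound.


Affine points = {(0, 4), (0, 19), (4, 7), (4, 16), (5, 4), (5, 19), (6, 6), (6, 17), (7, 0), (8, 11), (8, 12), (12, 8), (12, 15), (13, 5), (13, 18), (14, 8), (14, 15), (15, 7), (15, 16), (16, 3), (16, 20), (18, 4), (18, 19), (19, 11), (19, 12), (20, 8), (20, 15), (21, 9), (21, 14)}; affine count = 29; |E(F_23)| = 30.

Discriminant check: Δ ∝ 4a³ + 27b² = 4·21³ + 27·16² = 4·9261 + 27·256 ≡ 3 (mod 23). Nonzero ⇒ E is nonsingular.
For each x ∈ F_23, compute rhs = x³ + 21·x + 16 mod 23, then count y ∈ F_23 with y² ≡ rhs.
  x = 0: rhs = 16, matching y values: 4, 19 (2 points).
  x = 1: rhs = 15, matching y values: none (0 points).
  x = 2: rhs = 20, matching y values: none (0 points).
  x = 3: rhs = 14, matching y values: none (0 points).
  x = 4: rhs = 3, matching y values: 7, 16 (2 points).
  x = 5: rhs = 16, matching y values: 4, 19 (2 points).
  x = 6: rhs = 13, matching y values: 6, 17 (2 points).
  x = 7: rhs = 0, matching y values: 0 (1 points).
  x = 8: rhs = 6, matching y values: 11, 12 (2 points).
  x = 9: rhs = 14, matching y values: none (0 points).
  x = 10: rhs = 7, matching y values: none (0 points).
  x = 11: rhs = 14, matching y values: none (0 points).
  x = 12: rhs = 18, matching y values: 8, 15 (2 points).
  x = 13: rhs = 2, matching y values: 5, 18 (2 points).
  x = 14: rhs = 18, matching y values: 8, 15 (2 points).
  x = 15: rhs = 3, matching y values: 7, 16 (2 points).
  x = 16: rhs = 9, matching y values: 3, 20 (2 points).
  x = 17: rhs = 19, matching y values: none (0 points).
  x = 18: rhs = 16, matching y values: 4, 19 (2 points).
  x = 19: rhs = 6, matching y values: 11, 12 (2 points).
  x = 20: rhs = 18, matching y values: 8, 15 (2 points).
  x = 21: rhs = 12, matching y values: 9, 14 (2 points).
  x = 22: rhs = 17, matching y values: none (0 points).
Total affine count: 29.
Full point count |E(F_23)| = 29 + 1 = 30.
Hasse bound: |30 − (23+1)| = |6| = 6 ≤ 2√23 ≈ 9.5917 ✓.


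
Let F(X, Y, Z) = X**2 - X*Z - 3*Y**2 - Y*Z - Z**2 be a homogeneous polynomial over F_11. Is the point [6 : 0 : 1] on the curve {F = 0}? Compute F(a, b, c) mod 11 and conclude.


F(6,0,1) ≡ 7 (mod 11); P is NOT on the curve.

Evaluate F(6, 0, 1) term-by-term (mod 11).
  X**2 ↦ 1·36·1·1 = 36
  -X*Z ↦ -1·6·1·1 = -6
  -3*Y**2 ↦ -3·1·0·1 = 0
  -Y*Z ↦ -1·1·0·1 = 0
  -Z**2 ↦ -1·1·1·1 = -1
Sum: F(6, 0, 1) = (36) + (-6) + (0) + (0) + (-1) = 29.
Reducing mod 11: 29 ≡ 7 (mod 11).
Since F(a, b, c) ≡ 7 ≠ 0 (mod 11), P does NOT lie on the curve.
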